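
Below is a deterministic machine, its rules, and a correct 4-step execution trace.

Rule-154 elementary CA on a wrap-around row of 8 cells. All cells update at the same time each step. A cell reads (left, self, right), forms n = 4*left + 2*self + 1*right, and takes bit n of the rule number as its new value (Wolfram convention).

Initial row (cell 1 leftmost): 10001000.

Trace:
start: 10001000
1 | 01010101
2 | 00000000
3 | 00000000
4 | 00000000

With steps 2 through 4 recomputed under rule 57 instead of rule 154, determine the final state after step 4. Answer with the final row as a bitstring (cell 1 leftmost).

(re-executing steps 2..4 under rule 57; state before step 2: 01010101)
2 | 10101010
3 | 01010101
4 | 10101010

10101010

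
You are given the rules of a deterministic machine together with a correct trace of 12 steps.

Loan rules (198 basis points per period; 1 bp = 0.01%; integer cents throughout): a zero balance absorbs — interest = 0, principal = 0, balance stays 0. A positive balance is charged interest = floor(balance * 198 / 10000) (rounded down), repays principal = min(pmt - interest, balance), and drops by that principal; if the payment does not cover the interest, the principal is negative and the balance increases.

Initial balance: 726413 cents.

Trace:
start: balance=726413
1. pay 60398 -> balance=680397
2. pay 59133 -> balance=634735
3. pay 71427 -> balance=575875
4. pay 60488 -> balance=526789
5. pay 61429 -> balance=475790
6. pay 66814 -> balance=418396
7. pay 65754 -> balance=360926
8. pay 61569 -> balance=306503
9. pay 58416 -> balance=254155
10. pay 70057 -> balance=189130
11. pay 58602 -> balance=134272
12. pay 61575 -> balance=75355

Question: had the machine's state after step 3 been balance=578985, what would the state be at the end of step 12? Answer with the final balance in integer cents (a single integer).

state after step 3 := balance=578985
4. pay 60488 -> balance=529960
5. pay 61429 -> balance=479024
6. pay 66814 -> balance=421694
7. pay 65754 -> balance=364289
8. pay 61569 -> balance=309932
9. pay 58416 -> balance=257652
10. pay 70057 -> balance=192696
11. pay 58602 -> balance=137909
12. pay 61575 -> balance=79064

79064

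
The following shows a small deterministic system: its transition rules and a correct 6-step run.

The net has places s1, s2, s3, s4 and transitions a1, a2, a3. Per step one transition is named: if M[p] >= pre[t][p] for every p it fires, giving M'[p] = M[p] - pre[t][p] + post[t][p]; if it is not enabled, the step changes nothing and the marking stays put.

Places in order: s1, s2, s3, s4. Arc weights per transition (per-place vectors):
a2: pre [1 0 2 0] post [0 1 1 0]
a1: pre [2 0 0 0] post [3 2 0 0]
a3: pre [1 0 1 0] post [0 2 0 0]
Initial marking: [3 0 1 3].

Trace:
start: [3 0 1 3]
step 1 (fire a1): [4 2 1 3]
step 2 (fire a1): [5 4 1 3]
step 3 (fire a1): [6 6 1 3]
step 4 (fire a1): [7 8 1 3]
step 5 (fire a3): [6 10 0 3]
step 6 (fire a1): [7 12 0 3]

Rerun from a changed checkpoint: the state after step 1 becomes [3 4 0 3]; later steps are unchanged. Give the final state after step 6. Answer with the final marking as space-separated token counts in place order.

7 12 0 3

state after step 1 := [3 4 0 3]
step 2 (fire a1): [4 6 0 3]
step 3 (fire a1): [5 8 0 3]
step 4 (fire a1): [6 10 0 3]
step 5 (fire a3): [6 10 0 3]
step 6 (fire a1): [7 12 0 3]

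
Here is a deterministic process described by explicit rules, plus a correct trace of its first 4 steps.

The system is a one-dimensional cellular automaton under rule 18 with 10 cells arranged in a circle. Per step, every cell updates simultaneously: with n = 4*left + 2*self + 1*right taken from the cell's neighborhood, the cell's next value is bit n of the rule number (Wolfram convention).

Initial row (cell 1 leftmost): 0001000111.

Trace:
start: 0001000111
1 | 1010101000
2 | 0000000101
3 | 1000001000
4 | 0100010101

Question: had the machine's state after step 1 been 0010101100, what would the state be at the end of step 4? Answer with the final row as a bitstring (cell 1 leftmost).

0001001000

state after step 1 := 0010101100
2 | 0100000010
3 | 1010000101
4 | 0001001000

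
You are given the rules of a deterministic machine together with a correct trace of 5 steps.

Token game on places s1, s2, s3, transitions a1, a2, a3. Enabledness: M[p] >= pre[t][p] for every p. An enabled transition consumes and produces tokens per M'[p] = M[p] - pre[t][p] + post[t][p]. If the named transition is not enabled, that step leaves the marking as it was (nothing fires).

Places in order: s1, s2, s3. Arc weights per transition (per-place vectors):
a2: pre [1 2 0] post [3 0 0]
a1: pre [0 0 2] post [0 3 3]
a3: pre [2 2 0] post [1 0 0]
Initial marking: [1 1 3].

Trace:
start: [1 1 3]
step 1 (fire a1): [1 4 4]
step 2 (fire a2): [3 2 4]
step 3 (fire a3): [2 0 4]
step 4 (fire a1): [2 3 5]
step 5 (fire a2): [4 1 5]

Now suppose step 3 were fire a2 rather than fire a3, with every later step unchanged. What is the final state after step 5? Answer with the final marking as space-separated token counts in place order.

7 1 5

(re-executing from step 3 with the substitution; state before step 3: [3 2 4])
step 3 (fire a2): [5 0 4]
step 4 (fire a1): [5 3 5]
step 5 (fire a2): [7 1 5]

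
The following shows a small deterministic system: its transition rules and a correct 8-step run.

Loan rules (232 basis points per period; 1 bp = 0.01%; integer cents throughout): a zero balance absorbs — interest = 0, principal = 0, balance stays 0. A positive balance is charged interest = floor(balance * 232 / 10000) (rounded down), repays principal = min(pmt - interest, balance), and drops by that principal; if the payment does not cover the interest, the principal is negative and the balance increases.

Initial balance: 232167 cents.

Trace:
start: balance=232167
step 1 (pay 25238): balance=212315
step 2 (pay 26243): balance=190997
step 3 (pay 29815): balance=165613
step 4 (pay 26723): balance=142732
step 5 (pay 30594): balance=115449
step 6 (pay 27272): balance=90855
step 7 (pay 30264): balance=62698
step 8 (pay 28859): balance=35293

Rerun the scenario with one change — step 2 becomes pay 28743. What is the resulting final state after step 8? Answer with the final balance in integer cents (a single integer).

32424

(re-executing from step 2 with the substitution; state before step 2: balance=212315)
step 2 (pay 28743): balance=188497
step 3 (pay 29815): balance=163055
step 4 (pay 26723): balance=140114
step 5 (pay 30594): balance=112770
step 6 (pay 27272): balance=88114
step 7 (pay 30264): balance=59894
step 8 (pay 28859): balance=32424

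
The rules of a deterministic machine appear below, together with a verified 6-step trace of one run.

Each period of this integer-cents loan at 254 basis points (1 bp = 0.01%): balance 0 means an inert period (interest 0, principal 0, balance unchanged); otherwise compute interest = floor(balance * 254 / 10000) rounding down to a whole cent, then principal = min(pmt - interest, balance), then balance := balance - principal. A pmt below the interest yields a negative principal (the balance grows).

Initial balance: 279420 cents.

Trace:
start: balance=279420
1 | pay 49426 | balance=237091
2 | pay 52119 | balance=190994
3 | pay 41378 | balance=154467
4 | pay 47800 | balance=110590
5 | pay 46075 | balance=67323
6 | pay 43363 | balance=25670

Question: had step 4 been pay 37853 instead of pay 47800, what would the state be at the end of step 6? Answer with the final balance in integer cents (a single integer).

36129

(re-executing from step 4 with the substitution; state before step 4: balance=154467)
4 | pay 37853 | balance=120537
5 | pay 46075 | balance=77523
6 | pay 43363 | balance=36129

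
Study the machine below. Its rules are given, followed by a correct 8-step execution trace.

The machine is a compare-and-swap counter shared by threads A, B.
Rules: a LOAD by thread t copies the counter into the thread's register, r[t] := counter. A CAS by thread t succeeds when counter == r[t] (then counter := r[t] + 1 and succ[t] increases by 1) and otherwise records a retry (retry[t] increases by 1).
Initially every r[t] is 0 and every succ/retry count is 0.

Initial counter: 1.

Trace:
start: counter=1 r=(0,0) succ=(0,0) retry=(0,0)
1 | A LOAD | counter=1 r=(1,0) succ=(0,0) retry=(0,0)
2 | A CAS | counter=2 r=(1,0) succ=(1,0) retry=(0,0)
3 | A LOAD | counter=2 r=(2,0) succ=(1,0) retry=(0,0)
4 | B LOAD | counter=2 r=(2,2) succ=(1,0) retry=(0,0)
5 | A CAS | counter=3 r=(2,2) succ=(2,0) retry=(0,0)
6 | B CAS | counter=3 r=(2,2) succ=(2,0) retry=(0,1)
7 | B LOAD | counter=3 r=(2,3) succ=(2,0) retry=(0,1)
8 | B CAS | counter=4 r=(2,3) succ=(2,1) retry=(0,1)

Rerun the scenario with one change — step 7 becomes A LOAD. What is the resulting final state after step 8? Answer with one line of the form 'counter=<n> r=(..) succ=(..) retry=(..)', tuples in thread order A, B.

(re-executing from step 7 with the substitution; state before step 7: counter=3 r=(2,2) succ=(2,0) retry=(0,1))
7 | A LOAD | counter=3 r=(3,2) succ=(2,0) retry=(0,1)
8 | B CAS | counter=3 r=(3,2) succ=(2,0) retry=(0,2)

counter=3 r=(3,2) succ=(2,0) retry=(0,2)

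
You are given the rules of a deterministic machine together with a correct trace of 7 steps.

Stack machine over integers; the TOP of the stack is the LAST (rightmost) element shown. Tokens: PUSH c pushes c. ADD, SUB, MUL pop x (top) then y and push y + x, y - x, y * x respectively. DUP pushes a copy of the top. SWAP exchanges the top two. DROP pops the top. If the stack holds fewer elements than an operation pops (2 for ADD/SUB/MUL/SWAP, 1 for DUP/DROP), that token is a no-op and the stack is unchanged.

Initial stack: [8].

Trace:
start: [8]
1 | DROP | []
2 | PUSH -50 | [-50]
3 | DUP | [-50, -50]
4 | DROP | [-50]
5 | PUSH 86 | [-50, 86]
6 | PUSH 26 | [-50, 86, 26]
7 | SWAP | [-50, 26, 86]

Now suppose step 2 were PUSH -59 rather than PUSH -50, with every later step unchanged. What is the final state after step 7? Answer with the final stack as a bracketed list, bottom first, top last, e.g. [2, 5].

[-59, 26, 86]

(re-executing from step 2 with the substitution; state before step 2: [])
2 | PUSH -59 | [-59]
3 | DUP | [-59, -59]
4 | DROP | [-59]
5 | PUSH 86 | [-59, 86]
6 | PUSH 26 | [-59, 86, 26]
7 | SWAP | [-59, 26, 86]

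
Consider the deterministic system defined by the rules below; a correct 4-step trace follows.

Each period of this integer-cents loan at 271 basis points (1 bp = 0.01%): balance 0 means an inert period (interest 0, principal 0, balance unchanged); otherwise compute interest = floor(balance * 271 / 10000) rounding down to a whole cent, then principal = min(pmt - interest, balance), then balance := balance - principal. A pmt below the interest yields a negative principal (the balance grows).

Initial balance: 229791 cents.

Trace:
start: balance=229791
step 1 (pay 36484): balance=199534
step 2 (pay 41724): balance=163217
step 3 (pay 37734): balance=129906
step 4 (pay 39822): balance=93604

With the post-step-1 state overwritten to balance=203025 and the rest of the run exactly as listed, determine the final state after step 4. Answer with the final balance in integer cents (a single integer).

97386

state after step 1 := balance=203025
step 2 (pay 41724): balance=166802
step 3 (pay 37734): balance=133588
step 4 (pay 39822): balance=97386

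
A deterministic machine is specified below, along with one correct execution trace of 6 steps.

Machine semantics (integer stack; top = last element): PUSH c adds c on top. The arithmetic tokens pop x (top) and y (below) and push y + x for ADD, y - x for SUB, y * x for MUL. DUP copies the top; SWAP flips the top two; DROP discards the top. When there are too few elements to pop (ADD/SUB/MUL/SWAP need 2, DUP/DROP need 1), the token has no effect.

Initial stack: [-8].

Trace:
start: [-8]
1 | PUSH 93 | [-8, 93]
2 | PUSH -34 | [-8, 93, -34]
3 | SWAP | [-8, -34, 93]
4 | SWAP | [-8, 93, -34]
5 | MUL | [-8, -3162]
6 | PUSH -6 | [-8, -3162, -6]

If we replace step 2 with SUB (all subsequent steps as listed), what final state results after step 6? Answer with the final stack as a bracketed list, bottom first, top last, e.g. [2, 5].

(re-executing from step 2 with the substitution; state before step 2: [-8, 93])
2 | SUB | [-101]
3 | SWAP | [-101]
4 | SWAP | [-101]
5 | MUL | [-101]
6 | PUSH -6 | [-101, -6]

[-101, -6]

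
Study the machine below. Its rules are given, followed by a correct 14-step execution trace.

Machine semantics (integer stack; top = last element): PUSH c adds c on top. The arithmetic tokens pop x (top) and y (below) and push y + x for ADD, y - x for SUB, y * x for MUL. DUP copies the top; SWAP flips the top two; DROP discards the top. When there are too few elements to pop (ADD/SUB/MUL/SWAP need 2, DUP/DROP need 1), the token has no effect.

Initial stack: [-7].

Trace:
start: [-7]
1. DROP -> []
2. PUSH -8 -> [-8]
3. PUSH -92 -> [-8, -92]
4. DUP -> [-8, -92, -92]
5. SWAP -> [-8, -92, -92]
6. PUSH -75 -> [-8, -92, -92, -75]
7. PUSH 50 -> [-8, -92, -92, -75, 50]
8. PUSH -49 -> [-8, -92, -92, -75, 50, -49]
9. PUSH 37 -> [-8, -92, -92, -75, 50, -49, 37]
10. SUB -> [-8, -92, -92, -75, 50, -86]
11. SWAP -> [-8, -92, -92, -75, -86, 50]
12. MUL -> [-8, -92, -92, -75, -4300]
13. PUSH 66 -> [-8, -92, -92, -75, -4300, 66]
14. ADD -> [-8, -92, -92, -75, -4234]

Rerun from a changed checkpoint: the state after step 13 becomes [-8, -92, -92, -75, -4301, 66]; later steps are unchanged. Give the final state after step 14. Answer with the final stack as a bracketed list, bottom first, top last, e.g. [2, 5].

[-8, -92, -92, -75, -4235]

state after step 13 := [-8, -92, -92, -75, -4301, 66]
14. ADD -> [-8, -92, -92, -75, -4235]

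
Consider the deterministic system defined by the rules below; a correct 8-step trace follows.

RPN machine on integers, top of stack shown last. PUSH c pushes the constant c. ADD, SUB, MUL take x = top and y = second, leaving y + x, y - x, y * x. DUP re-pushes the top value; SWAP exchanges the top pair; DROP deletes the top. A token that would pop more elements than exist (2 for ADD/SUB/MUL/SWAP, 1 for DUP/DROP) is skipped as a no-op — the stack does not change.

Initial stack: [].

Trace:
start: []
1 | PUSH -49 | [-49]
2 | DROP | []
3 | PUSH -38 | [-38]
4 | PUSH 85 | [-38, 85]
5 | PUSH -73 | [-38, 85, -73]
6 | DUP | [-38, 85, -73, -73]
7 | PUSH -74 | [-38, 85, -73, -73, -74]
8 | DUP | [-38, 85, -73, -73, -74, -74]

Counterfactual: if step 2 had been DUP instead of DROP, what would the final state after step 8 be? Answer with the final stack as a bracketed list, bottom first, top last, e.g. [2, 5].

[-49, -49, -38, 85, -73, -73, -74, -74]

(re-executing from step 2 with the substitution; state before step 2: [-49])
2 | DUP | [-49, -49]
3 | PUSH -38 | [-49, -49, -38]
4 | PUSH 85 | [-49, -49, -38, 85]
5 | PUSH -73 | [-49, -49, -38, 85, -73]
6 | DUP | [-49, -49, -38, 85, -73, -73]
7 | PUSH -74 | [-49, -49, -38, 85, -73, -73, -74]
8 | DUP | [-49, -49, -38, 85, -73, -73, -74, -74]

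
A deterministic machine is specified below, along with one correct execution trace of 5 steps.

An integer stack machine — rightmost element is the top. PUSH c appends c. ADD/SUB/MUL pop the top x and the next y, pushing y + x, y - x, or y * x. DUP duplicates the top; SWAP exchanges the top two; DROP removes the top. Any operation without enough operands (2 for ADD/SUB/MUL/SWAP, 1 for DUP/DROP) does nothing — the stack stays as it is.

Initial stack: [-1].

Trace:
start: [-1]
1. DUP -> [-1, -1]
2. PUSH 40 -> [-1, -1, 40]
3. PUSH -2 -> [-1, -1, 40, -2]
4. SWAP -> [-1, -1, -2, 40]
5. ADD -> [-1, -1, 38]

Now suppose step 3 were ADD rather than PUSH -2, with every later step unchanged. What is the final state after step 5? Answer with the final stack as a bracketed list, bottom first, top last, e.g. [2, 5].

[38]

(re-executing from step 3 with the substitution; state before step 3: [-1, -1, 40])
3. ADD -> [-1, 39]
4. SWAP -> [39, -1]
5. ADD -> [38]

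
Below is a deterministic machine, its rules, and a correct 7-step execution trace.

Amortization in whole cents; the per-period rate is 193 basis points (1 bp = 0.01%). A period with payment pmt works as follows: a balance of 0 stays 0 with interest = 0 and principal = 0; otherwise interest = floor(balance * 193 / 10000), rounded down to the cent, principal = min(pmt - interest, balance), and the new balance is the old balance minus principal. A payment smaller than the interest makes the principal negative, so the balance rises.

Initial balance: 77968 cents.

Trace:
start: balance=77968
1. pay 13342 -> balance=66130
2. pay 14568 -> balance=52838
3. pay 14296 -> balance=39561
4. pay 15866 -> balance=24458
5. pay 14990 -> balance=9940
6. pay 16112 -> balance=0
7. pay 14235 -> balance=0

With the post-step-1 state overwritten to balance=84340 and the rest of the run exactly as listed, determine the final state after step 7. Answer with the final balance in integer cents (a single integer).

92

state after step 1 := balance=84340
2. pay 14568 -> balance=71399
3. pay 14296 -> balance=58481
4. pay 15866 -> balance=43743
5. pay 14990 -> balance=29597
6. pay 16112 -> balance=14056
7. pay 14235 -> balance=92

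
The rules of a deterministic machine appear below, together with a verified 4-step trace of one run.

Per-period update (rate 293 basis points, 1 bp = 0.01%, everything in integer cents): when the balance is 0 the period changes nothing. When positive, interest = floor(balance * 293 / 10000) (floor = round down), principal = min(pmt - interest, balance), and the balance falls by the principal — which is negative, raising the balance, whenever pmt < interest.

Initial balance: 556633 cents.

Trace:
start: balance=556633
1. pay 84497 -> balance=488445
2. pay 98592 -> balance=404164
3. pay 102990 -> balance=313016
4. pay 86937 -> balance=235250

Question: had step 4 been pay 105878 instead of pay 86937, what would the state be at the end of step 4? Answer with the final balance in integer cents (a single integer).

(re-executing from step 4 with the substitution; state before step 4: balance=313016)
4. pay 105878 -> balance=216309

216309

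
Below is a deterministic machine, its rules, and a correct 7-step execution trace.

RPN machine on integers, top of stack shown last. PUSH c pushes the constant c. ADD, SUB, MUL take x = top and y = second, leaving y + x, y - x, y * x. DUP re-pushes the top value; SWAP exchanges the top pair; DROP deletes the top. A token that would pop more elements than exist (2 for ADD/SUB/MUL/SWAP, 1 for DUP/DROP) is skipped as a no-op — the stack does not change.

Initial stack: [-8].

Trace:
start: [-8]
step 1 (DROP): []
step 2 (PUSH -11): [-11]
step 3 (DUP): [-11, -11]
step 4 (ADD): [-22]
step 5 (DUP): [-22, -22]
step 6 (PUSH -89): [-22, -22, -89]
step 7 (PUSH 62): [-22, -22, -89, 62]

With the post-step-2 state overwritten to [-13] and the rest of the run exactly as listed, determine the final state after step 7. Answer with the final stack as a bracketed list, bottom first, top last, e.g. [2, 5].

[-26, -26, -89, 62]

state after step 2 := [-13]
step 3 (DUP): [-13, -13]
step 4 (ADD): [-26]
step 5 (DUP): [-26, -26]
step 6 (PUSH -89): [-26, -26, -89]
step 7 (PUSH 62): [-26, -26, -89, 62]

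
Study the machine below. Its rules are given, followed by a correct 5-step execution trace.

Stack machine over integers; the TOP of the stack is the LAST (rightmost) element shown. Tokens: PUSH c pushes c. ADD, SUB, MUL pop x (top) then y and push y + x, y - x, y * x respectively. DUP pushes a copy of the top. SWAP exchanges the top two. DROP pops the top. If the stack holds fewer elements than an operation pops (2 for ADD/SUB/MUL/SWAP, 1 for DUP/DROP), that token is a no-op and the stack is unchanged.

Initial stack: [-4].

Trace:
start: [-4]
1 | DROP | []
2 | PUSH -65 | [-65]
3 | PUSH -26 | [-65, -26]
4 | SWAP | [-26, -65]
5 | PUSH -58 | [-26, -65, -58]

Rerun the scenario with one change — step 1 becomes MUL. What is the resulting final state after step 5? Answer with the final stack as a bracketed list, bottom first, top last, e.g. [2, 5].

(re-executing from step 1 with the substitution; state before step 1: [-4])
1 | MUL | [-4]
2 | PUSH -65 | [-4, -65]
3 | PUSH -26 | [-4, -65, -26]
4 | SWAP | [-4, -26, -65]
5 | PUSH -58 | [-4, -26, -65, -58]

[-4, -26, -65, -58]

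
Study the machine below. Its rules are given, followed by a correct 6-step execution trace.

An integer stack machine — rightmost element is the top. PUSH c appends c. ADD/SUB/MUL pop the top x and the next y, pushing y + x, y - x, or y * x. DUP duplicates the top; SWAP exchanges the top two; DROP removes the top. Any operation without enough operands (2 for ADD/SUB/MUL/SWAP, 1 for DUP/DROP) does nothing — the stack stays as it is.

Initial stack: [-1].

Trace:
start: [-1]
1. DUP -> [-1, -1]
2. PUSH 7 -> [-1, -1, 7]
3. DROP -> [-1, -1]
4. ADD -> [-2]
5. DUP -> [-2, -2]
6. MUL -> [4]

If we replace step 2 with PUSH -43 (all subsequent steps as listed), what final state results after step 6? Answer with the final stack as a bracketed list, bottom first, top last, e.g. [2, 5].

[4]

(re-executing from step 2 with the substitution; state before step 2: [-1, -1])
2. PUSH -43 -> [-1, -1, -43]
3. DROP -> [-1, -1]
4. ADD -> [-2]
5. DUP -> [-2, -2]
6. MUL -> [4]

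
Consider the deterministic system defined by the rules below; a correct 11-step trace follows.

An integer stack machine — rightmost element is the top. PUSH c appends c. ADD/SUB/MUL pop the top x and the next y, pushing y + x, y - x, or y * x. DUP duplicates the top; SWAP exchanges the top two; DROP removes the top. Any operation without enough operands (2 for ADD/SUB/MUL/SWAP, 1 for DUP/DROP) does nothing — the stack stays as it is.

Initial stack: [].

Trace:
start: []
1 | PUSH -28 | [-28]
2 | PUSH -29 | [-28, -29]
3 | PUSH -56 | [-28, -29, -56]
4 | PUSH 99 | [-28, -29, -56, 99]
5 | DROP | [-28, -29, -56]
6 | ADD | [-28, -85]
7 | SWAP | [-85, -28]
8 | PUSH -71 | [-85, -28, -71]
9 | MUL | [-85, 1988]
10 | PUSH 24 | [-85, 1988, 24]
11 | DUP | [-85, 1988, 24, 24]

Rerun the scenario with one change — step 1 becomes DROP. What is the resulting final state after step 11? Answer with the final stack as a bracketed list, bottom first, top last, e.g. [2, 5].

[6035, 24, 24]

(re-executing from step 1 with the substitution; state before step 1: [])
1 | DROP | []
2 | PUSH -29 | [-29]
3 | PUSH -56 | [-29, -56]
4 | PUSH 99 | [-29, -56, 99]
5 | DROP | [-29, -56]
6 | ADD | [-85]
7 | SWAP | [-85]
8 | PUSH -71 | [-85, -71]
9 | MUL | [6035]
10 | PUSH 24 | [6035, 24]
11 | DUP | [6035, 24, 24]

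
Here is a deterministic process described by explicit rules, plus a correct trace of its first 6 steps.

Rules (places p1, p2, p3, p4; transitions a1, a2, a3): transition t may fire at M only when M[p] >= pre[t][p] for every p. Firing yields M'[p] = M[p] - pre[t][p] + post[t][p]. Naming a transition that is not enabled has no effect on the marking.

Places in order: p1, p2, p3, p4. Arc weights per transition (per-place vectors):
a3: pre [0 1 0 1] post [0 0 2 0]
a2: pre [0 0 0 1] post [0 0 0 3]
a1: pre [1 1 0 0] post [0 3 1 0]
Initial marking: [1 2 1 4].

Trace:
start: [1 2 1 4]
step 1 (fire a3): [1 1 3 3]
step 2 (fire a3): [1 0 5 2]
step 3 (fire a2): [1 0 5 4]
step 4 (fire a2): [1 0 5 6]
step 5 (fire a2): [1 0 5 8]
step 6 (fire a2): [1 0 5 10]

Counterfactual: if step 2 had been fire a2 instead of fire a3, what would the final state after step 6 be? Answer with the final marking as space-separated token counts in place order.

1 1 3 13

(re-executing from step 2 with the substitution; state before step 2: [1 1 3 3])
step 2 (fire a2): [1 1 3 5]
step 3 (fire a2): [1 1 3 7]
step 4 (fire a2): [1 1 3 9]
step 5 (fire a2): [1 1 3 11]
step 6 (fire a2): [1 1 3 13]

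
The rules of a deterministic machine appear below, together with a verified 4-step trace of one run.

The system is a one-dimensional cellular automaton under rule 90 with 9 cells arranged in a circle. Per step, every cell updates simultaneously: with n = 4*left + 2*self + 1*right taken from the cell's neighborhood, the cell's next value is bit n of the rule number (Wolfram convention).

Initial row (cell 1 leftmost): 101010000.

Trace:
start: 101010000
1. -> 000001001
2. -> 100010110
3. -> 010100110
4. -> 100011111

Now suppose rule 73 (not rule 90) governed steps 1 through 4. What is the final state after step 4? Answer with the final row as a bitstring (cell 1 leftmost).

(re-executing steps 1..4 under rule 73; state before step 1: 101010000)
1. -> 000000110
2. -> 111110110
3. -> 100010110
4. -> 001000110

001000110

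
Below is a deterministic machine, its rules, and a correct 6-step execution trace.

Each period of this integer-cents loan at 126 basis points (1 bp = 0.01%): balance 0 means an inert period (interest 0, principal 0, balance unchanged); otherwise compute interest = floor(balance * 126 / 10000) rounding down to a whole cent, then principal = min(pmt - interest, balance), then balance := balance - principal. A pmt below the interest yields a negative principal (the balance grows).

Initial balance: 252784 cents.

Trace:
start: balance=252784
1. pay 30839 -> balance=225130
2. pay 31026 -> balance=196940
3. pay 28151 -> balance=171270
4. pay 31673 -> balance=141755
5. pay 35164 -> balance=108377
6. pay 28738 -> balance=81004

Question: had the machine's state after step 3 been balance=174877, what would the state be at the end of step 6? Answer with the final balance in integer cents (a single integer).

84749

state after step 3 := balance=174877
4. pay 31673 -> balance=145407
5. pay 35164 -> balance=112075
6. pay 28738 -> balance=84749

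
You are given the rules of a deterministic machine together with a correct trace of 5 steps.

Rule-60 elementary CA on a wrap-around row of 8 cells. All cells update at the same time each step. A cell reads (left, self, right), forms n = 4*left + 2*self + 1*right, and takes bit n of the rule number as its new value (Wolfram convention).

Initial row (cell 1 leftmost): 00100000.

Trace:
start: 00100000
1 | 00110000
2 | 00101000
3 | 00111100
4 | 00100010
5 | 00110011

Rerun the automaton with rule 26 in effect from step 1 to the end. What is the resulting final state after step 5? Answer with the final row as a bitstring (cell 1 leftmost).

00000000

(re-executing steps 1..5 under rule 26; state before step 1: 00100000)
1 | 01010000
2 | 10001000
3 | 01010101
4 | 00000000
5 | 00000000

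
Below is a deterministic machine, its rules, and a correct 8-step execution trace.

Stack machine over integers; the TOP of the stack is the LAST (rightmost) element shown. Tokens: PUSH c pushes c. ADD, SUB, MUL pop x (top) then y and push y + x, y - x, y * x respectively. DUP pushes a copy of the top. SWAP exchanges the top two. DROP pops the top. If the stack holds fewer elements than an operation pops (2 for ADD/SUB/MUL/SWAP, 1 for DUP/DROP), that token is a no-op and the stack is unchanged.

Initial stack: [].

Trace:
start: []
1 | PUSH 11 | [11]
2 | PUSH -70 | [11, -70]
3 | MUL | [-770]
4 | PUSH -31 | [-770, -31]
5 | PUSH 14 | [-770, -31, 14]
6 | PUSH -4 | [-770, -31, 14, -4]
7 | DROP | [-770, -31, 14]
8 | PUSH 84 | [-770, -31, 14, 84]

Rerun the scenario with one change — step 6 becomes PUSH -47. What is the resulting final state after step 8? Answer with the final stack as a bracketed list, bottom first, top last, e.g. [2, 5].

[-770, -31, 14, 84]

(re-executing from step 6 with the substitution; state before step 6: [-770, -31, 14])
6 | PUSH -47 | [-770, -31, 14, -47]
7 | DROP | [-770, -31, 14]
8 | PUSH 84 | [-770, -31, 14, 84]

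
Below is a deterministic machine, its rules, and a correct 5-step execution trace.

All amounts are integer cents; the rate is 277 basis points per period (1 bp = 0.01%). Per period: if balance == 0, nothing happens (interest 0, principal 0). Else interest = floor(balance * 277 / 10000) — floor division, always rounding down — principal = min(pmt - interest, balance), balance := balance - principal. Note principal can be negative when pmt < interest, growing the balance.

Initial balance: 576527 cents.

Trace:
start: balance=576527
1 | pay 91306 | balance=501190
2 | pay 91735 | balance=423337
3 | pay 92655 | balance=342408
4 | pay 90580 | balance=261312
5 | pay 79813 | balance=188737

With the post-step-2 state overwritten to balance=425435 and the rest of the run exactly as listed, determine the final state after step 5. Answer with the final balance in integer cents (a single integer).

191014

state after step 2 := balance=425435
3 | pay 92655 | balance=344564
4 | pay 90580 | balance=263528
5 | pay 79813 | balance=191014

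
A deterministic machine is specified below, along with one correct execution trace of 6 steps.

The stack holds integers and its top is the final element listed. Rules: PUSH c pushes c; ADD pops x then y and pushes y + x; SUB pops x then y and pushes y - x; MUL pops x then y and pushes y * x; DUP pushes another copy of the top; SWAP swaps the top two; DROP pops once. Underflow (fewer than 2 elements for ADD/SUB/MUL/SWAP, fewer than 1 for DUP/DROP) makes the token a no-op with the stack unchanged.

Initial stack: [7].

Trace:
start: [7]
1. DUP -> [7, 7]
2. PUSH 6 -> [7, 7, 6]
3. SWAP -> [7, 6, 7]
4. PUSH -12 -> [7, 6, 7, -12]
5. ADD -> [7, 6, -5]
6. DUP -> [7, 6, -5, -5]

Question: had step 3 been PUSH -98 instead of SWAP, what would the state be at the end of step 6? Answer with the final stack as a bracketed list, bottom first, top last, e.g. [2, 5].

(re-executing from step 3 with the substitution; state before step 3: [7, 7, 6])
3. PUSH -98 -> [7, 7, 6, -98]
4. PUSH -12 -> [7, 7, 6, -98, -12]
5. ADD -> [7, 7, 6, -110]
6. DUP -> [7, 7, 6, -110, -110]

[7, 7, 6, -110, -110]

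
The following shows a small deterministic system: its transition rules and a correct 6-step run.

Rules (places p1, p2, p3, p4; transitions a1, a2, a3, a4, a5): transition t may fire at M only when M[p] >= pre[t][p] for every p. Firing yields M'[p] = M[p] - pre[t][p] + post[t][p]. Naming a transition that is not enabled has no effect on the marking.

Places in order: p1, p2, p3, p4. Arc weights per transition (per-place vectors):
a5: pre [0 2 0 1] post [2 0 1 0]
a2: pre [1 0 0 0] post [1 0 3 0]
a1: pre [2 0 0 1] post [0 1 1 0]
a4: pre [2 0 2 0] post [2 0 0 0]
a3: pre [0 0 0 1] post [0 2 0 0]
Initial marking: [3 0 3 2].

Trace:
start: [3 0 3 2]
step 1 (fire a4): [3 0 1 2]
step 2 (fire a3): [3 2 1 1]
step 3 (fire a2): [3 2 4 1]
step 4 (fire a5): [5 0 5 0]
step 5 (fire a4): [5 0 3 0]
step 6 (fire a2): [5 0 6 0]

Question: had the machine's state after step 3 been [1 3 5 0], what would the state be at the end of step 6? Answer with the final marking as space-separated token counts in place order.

1 3 8 0

state after step 3 := [1 3 5 0]
step 4 (fire a5): [1 3 5 0]
step 5 (fire a4): [1 3 5 0]
step 6 (fire a2): [1 3 8 0]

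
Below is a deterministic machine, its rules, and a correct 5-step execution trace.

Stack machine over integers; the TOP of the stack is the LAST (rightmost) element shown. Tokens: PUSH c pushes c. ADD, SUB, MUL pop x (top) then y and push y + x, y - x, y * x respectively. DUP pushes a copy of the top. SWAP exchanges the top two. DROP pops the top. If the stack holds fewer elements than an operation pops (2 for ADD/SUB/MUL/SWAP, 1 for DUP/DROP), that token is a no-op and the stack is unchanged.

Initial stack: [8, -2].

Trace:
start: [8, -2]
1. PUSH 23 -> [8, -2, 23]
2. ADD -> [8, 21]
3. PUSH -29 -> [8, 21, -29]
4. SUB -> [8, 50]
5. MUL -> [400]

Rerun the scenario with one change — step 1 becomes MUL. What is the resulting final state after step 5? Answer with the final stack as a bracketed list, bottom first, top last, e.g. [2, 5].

[13]

(re-executing from step 1 with the substitution; state before step 1: [8, -2])
1. MUL -> [-16]
2. ADD -> [-16]
3. PUSH -29 -> [-16, -29]
4. SUB -> [13]
5. MUL -> [13]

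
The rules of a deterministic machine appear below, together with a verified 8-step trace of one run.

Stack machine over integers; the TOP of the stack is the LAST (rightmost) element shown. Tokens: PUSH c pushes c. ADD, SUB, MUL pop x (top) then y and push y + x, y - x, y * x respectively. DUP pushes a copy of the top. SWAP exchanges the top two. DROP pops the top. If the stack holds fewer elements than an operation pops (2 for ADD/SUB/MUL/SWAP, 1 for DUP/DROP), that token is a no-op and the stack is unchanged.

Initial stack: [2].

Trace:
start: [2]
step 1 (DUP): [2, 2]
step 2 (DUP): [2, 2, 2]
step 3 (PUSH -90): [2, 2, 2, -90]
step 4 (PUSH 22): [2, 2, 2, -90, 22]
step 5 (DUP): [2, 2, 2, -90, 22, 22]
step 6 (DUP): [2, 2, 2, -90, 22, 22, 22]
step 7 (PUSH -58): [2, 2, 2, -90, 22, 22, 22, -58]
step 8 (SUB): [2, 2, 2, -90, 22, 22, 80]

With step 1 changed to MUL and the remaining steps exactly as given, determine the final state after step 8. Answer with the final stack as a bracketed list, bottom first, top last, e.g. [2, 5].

[2, 2, -90, 22, 22, 80]

(re-executing from step 1 with the substitution; state before step 1: [2])
step 1 (MUL): [2]
step 2 (DUP): [2, 2]
step 3 (PUSH -90): [2, 2, -90]
step 4 (PUSH 22): [2, 2, -90, 22]
step 5 (DUP): [2, 2, -90, 22, 22]
step 6 (DUP): [2, 2, -90, 22, 22, 22]
step 7 (PUSH -58): [2, 2, -90, 22, 22, 22, -58]
step 8 (SUB): [2, 2, -90, 22, 22, 80]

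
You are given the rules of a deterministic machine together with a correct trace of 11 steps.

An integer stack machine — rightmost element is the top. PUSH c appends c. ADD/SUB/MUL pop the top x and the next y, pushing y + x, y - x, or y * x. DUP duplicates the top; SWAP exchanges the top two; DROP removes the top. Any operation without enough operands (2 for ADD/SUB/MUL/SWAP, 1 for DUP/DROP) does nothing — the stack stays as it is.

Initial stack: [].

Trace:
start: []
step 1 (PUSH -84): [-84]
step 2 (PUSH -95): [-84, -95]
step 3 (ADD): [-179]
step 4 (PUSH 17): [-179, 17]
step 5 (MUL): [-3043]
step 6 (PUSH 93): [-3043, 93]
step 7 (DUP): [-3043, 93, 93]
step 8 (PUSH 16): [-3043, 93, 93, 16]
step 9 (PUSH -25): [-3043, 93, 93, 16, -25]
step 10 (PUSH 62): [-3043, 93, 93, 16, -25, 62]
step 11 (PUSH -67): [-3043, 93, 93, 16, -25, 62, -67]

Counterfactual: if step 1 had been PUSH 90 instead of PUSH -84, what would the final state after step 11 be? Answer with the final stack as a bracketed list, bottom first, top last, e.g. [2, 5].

(re-executing from step 1 with the substitution; state before step 1: [])
step 1 (PUSH 90): [90]
step 2 (PUSH -95): [90, -95]
step 3 (ADD): [-5]
step 4 (PUSH 17): [-5, 17]
step 5 (MUL): [-85]
step 6 (PUSH 93): [-85, 93]
step 7 (DUP): [-85, 93, 93]
step 8 (PUSH 16): [-85, 93, 93, 16]
step 9 (PUSH -25): [-85, 93, 93, 16, -25]
step 10 (PUSH 62): [-85, 93, 93, 16, -25, 62]
step 11 (PUSH -67): [-85, 93, 93, 16, -25, 62, -67]

[-85, 93, 93, 16, -25, 62, -67]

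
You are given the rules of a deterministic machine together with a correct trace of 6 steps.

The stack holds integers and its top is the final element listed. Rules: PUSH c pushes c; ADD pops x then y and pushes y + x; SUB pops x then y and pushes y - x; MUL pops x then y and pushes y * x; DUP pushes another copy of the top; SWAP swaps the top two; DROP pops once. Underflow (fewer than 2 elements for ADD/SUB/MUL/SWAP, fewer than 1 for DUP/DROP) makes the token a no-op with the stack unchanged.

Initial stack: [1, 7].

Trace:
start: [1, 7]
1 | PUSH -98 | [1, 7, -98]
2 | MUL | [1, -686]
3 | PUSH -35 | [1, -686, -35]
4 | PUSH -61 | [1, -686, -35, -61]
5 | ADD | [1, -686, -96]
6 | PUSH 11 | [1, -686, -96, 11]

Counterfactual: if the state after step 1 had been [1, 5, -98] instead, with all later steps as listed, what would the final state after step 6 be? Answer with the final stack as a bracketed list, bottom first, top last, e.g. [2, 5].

[1, -490, -96, 11]

state after step 1 := [1, 5, -98]
2 | MUL | [1, -490]
3 | PUSH -35 | [1, -490, -35]
4 | PUSH -61 | [1, -490, -35, -61]
5 | ADD | [1, -490, -96]
6 | PUSH 11 | [1, -490, -96, 11]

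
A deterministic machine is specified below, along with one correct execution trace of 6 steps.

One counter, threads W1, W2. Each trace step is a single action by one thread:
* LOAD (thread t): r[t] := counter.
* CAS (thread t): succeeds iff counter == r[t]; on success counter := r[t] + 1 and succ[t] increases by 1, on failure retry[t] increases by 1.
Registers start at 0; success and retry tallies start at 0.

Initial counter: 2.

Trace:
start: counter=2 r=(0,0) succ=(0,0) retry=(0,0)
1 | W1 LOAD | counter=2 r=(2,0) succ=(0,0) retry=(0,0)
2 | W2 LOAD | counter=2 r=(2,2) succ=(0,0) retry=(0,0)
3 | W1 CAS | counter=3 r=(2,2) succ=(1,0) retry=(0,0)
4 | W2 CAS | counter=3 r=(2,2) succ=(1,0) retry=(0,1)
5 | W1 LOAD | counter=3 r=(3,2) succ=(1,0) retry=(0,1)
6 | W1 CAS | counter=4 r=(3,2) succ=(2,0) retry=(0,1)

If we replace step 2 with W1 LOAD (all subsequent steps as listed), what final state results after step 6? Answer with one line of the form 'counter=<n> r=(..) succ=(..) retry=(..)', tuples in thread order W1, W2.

counter=4 r=(3,0) succ=(2,0) retry=(0,1)

(re-executing from step 2 with the substitution; state before step 2: counter=2 r=(2,0) succ=(0,0) retry=(0,0))
2 | W1 LOAD | counter=2 r=(2,0) succ=(0,0) retry=(0,0)
3 | W1 CAS | counter=3 r=(2,0) succ=(1,0) retry=(0,0)
4 | W2 CAS | counter=3 r=(2,0) succ=(1,0) retry=(0,1)
5 | W1 LOAD | counter=3 r=(3,0) succ=(1,0) retry=(0,1)
6 | W1 CAS | counter=4 r=(3,0) succ=(2,0) retry=(0,1)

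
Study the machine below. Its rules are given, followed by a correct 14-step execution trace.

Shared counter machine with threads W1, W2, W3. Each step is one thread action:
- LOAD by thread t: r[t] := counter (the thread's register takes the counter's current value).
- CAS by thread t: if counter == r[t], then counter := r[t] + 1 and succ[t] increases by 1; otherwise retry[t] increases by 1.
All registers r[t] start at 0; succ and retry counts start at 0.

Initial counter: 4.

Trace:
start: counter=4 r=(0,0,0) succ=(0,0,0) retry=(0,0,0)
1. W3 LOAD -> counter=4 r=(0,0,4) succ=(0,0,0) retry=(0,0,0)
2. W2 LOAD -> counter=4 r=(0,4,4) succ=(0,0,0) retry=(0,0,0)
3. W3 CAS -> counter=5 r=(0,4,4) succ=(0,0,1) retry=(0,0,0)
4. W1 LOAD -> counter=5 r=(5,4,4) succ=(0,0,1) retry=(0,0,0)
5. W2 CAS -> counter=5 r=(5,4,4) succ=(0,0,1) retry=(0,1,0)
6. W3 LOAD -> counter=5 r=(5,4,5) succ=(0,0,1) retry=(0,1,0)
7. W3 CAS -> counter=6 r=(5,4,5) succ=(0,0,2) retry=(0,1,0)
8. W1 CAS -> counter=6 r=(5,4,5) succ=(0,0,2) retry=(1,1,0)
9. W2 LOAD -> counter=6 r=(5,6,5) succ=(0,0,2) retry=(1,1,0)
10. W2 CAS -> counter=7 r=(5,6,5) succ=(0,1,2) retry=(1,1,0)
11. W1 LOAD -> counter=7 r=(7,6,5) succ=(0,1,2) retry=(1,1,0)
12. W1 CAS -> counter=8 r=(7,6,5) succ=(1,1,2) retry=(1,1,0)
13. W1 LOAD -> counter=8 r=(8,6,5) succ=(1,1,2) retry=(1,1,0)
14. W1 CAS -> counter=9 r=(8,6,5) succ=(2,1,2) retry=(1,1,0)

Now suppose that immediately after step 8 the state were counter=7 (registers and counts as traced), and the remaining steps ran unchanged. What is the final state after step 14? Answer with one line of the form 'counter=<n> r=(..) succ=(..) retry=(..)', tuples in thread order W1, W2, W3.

state after step 8 := counter=7 r=(5,4,5) succ=(0,0,2) retry=(1,1,0)
9. W2 LOAD -> counter=7 r=(5,7,5) succ=(0,0,2) retry=(1,1,0)
10. W2 CAS -> counter=8 r=(5,7,5) succ=(0,1,2) retry=(1,1,0)
11. W1 LOAD -> counter=8 r=(8,7,5) succ=(0,1,2) retry=(1,1,0)
12. W1 CAS -> counter=9 r=(8,7,5) succ=(1,1,2) retry=(1,1,0)
13. W1 LOAD -> counter=9 r=(9,7,5) succ=(1,1,2) retry=(1,1,0)
14. W1 CAS -> counter=10 r=(9,7,5) succ=(2,1,2) retry=(1,1,0)

counter=10 r=(9,7,5) succ=(2,1,2) retry=(1,1,0)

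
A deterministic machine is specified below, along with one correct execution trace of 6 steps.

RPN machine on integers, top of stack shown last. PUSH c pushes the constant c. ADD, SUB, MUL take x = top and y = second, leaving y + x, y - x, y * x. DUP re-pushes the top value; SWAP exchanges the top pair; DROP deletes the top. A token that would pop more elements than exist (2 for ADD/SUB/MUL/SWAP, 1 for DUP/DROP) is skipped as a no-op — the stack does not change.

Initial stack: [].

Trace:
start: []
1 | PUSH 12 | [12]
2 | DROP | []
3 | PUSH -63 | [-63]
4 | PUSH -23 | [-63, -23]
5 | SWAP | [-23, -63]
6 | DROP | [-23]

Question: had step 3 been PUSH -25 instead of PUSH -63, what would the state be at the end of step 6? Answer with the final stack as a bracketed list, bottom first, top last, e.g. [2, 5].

(re-executing from step 3 with the substitution; state before step 3: [])
3 | PUSH -25 | [-25]
4 | PUSH -23 | [-25, -23]
5 | SWAP | [-23, -25]
6 | DROP | [-23]

[-23]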